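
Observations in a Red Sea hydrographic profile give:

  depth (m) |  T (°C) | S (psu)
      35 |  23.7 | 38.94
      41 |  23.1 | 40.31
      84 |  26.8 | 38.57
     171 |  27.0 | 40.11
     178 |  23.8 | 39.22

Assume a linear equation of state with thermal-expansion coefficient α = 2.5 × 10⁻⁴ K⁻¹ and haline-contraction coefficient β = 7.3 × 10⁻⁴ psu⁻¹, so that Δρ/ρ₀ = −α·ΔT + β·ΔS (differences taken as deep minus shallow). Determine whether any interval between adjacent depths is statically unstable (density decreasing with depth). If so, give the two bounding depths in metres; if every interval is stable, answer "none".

41–84 m

Evaluate Δρ/ρ₀ = −αΔT + βΔS across each adjacent pair:
  35–41 m: −αΔT+βΔS = −(2.5 × 10⁻⁴)(-0.6)+(7.3 × 10⁻⁴)(+1.37) = 1.2 × 10⁻³ → stable
  41–84 m: −αΔT+βΔS = −(2.5 × 10⁻⁴)(+3.7)+(7.3 × 10⁻⁴)(-1.74) = -2.2 × 10⁻³ → UNSTABLE
  84–171 m: −αΔT+βΔS = −(2.5 × 10⁻⁴)(+0.2)+(7.3 × 10⁻⁴)(+1.54) = 1.1 × 10⁻³ → stable
  171–178 m: −αΔT+βΔS = −(2.5 × 10⁻⁴)(-3.2)+(7.3 × 10⁻⁴)(-0.89) = 1.5 × 10⁻⁴ → stable
The 41–84 m interval has Δρ < 0: lighter water underlies denser water.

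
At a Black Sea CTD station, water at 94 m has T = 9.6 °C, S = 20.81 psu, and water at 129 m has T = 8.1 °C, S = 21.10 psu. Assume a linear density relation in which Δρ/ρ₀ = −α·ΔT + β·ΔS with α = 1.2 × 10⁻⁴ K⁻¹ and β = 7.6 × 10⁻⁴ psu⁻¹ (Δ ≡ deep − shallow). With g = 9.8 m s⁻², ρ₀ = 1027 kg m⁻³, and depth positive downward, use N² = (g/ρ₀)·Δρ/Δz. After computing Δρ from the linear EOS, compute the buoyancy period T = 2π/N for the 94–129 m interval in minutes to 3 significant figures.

ΔT = -1.5 K, ΔS = +0.29 psu (deep − shallow).
Δρ/ρ₀ = −αΔT + βΔS = 1.80 × 10⁻⁴ + 2.204 × 10⁻⁴ = 4.004 × 10⁻⁴, so Δρ ≈ 0.4112 kg m⁻³.
N² = (g/ρ₀)·Δρ/Δz = g·(Δρ/ρ₀)/Δz = 9.8 × 4.004 × 10⁻⁴ / 35 = 1.1211 × 10⁻⁴ s⁻².
N = √(1.1211 × 10⁻⁴) = 0.010588 rad s⁻¹ → T = 2π/N = 593.43 s = 9.8905 min ≈ 9.89 min.

9.89 min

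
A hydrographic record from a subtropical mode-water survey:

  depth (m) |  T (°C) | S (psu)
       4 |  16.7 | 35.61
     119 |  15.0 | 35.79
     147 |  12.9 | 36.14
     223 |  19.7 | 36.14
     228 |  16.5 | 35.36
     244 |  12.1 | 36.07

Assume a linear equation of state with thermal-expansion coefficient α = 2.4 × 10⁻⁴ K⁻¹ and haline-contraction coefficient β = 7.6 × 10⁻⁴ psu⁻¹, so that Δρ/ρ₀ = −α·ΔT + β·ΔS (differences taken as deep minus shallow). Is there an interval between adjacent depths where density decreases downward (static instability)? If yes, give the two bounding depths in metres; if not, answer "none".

Evaluate Δρ/ρ₀ = −αΔT + βΔS across each adjacent pair:
  4–119 m: −αΔT+βΔS = −(2.4 × 10⁻⁴)(-1.7)+(7.6 × 10⁻⁴)(+0.18) = 5.4 × 10⁻⁴ → stable
  119–147 m: −αΔT+βΔS = −(2.4 × 10⁻⁴)(-2.1)+(7.6 × 10⁻⁴)(+0.35) = 7.7 × 10⁻⁴ → stable
  147–223 m: −αΔT+βΔS = −(2.4 × 10⁻⁴)(+6.8)+(7.6 × 10⁻⁴)(+0.00) = -1.6 × 10⁻³ → UNSTABLE
  223–228 m: −αΔT+βΔS = −(2.4 × 10⁻⁴)(-3.2)+(7.6 × 10⁻⁴)(-0.78) = 1.8 × 10⁻⁴ → stable
  228–244 m: −αΔT+βΔS = −(2.4 × 10⁻⁴)(-4.4)+(7.6 × 10⁻⁴)(+0.71) = 1.6 × 10⁻³ → stable
The 147–223 m interval has Δρ < 0: lighter water underlies denser water.

147–223 m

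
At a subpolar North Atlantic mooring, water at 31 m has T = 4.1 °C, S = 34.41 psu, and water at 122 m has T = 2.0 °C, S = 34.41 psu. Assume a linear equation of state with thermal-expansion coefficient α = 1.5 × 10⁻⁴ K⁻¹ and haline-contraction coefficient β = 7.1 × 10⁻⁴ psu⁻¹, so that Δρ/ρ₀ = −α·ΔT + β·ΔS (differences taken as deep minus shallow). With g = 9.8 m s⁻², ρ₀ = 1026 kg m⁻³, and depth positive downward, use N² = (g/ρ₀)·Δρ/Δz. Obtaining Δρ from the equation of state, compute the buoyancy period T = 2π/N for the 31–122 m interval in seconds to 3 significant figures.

ΔT = -2.1 K, ΔS = +0.00 psu (deep − shallow).
Δρ/ρ₀ = −αΔT + βΔS = 3.15 × 10⁻⁴ + 0 = 3.15 × 10⁻⁴, so Δρ ≈ 0.3232 kg m⁻³.
N² = (g/ρ₀)·Δρ/Δz = g·(Δρ/ρ₀)/Δz = 9.8 × 3.15 × 10⁻⁴ / 91 = 3.3923 × 10⁻⁵ s⁻².
N = √(3.3923 × 10⁻⁵) = 5.8243 × 10⁻³ rad s⁻¹ → T = 2π/N = 1.0788 × 10³ s ≈ 1.08 × 10³ s.

1.08 × 10³ s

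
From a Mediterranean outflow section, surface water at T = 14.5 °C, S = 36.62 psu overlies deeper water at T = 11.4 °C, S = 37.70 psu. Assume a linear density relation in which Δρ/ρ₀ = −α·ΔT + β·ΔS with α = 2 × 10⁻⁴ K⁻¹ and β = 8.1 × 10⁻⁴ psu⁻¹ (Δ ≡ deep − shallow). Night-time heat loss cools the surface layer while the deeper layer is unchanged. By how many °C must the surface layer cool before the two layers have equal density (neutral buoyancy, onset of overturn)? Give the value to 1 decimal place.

Neutral buoyancy requires Δρ = 0, i.e. −α(T_deep − T_surf′) + β(S_deep − S_surf) = 0.
T_surf′ = T_deep − (β/α)·ΔS = 11.4 − (8.1 × 10⁻⁴/2 × 10⁻⁴)·(+1.08) = 7.026 °C.
Cooling required: 14.5 − (7.026) = 7.474 °C.

7.5 °C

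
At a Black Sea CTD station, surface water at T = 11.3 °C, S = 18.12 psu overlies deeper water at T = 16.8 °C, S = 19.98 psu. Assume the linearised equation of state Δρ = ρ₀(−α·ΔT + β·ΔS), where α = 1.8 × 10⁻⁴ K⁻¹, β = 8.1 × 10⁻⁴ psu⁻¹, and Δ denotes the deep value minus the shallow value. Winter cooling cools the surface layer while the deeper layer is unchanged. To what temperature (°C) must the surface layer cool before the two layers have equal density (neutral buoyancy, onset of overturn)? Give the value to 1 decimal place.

Neutral buoyancy requires Δρ = 0, i.e. −α(T_deep − T_surf′) + β(S_deep − S_surf) = 0.
T_surf′ = T_deep − (β/α)·ΔS = 16.8 − (8.1 × 10⁻⁴/1.8 × 10⁻⁴)·(+1.86) = 8.430 °C.
Cooling required: 11.3 − (8.430) = 2.870 °C.

8.4 °C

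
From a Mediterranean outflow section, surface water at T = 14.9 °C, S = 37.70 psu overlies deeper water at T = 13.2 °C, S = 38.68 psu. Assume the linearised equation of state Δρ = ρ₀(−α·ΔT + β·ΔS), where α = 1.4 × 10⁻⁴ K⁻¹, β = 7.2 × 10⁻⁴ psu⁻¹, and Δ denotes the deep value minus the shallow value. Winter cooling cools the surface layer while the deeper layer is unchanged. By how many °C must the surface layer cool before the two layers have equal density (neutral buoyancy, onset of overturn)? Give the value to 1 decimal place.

6.7 °C

Neutral buoyancy requires Δρ = 0, i.e. −α(T_deep − T_surf′) + β(S_deep − S_surf) = 0.
T_surf′ = T_deep − (β/α)·ΔS = 13.2 − (7.2 × 10⁻⁴/1.4 × 10⁻⁴)·(+0.98) = 8.160 °C.
Cooling required: 14.9 − (8.160) = 6.740 °C.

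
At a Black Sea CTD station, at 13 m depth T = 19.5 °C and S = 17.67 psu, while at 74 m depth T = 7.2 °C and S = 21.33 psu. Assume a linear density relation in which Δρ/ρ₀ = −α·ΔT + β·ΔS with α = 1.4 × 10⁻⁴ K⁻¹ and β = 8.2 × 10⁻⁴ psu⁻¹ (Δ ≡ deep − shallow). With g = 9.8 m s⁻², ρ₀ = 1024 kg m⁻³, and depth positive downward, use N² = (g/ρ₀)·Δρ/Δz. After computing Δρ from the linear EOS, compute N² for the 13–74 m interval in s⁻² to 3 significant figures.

ΔT = -12.3 K, ΔS = +3.66 psu (deep − shallow).
Δρ/ρ₀ = −αΔT + βΔS = 1.722 × 10⁻³ + 3.0012 × 10⁻³ = 4.7232 × 10⁻³, so Δρ ≈ 4.837 kg m⁻³.
N² = (g/ρ₀)·Δρ/Δz = g·(Δρ/ρ₀)/Δz = 9.8 × 4.7232 × 10⁻³ / 61 = 7.5881 × 10⁻⁴ s⁻² ≈ 7.59 × 10⁻⁴ s⁻².

7.59 × 10⁻⁴ s⁻²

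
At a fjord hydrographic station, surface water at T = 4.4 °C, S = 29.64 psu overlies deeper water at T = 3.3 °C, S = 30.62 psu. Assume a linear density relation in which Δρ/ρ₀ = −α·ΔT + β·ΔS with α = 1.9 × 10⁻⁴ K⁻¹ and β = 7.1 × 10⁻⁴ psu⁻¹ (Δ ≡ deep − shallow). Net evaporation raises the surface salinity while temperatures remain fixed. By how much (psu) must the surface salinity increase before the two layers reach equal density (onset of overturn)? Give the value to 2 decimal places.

1.27 psu

Neutral buoyancy requires −α(T_deep − T_surf) + β(S_deep − S_surf′) = 0.
S_surf′ = S_deep − (α/β)·ΔT = 30.62 − (1.9 × 10⁻⁴/7.1 × 10⁻⁴)·(-1.1) = 30.9144 psu.
Increase required: 30.9144 − 29.64 = 1.2744 psu.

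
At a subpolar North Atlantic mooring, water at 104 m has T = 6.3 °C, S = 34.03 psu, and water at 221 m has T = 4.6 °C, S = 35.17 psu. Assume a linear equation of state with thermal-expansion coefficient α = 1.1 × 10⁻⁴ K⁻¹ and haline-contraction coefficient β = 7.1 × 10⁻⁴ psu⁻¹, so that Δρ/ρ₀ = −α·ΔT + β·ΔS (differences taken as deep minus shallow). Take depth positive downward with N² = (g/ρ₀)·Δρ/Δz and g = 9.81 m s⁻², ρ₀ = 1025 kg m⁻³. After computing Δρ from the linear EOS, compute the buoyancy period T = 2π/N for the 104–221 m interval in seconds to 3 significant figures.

687 s

ΔT = -1.7 K, ΔS = +1.14 psu (deep − shallow).
Δρ/ρ₀ = −αΔT + βΔS = 1.87 × 10⁻⁴ + 8.094 × 10⁻⁴ = 9.964 × 10⁻⁴, so Δρ ≈ 1.021 kg m⁻³.
N² = (g/ρ₀)·Δρ/Δz = g·(Δρ/ρ₀)/Δz = 9.81 × 9.964 × 10⁻⁴ / 117 = 8.3544 × 10⁻⁵ s⁻².
N = √(8.3544 × 10⁻⁵) = 9.1402 × 10⁻³ rad s⁻¹ → T = 2π/N = 687.42 s ≈ 687 s.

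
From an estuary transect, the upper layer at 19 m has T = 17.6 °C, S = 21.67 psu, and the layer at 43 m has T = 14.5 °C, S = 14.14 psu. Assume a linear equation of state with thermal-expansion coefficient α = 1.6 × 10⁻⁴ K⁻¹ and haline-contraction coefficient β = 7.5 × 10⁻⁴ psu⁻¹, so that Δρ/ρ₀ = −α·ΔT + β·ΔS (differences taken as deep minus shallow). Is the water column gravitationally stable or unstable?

unstable

ΔT = 14.5 − 17.6 = -3.1 K and ΔS = 14.14 − 21.67 = -7.53 psu (deep − shallow).
−αΔT = 4.96 × 10⁻⁴; βΔS = -5.6475 × 10⁻³; sum Δρ/ρ₀ = -5.1515 × 10⁻³.
Δρ/ρ₀ < 0, so Δρ < 0: deeper water is lighter → statically unstable; the column would overturn.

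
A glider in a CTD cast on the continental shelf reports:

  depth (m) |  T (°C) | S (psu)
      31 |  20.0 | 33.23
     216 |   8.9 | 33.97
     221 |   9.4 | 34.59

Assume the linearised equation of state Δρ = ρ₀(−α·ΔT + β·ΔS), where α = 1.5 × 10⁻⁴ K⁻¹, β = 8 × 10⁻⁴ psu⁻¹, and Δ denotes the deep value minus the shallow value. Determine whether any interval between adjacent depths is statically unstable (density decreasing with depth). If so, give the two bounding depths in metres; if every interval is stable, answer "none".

Evaluate Δρ/ρ₀ = −αΔT + βΔS across each adjacent pair:
  31–216 m: −αΔT+βΔS = −(1.5 × 10⁻⁴)(-11.1)+(8 × 10⁻⁴)(+0.74) = 2.3 × 10⁻³ → stable
  216–221 m: −αΔT+βΔS = −(1.5 × 10⁻⁴)(+0.5)+(8 × 10⁻⁴)(+0.62) = 4.2 × 10⁻⁴ → stable
Every interval has Δρ > 0: the column is stably stratified throughout.

none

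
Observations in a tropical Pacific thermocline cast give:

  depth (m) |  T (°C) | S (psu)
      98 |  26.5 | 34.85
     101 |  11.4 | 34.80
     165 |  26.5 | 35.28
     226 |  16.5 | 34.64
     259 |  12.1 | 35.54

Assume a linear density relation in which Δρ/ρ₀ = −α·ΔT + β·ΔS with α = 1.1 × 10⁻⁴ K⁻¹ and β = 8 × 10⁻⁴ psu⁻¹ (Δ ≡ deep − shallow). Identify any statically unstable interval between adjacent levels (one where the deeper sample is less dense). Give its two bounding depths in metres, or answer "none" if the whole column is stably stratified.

101–165 m

Evaluate Δρ/ρ₀ = −αΔT + βΔS across each adjacent pair:
  98–101 m: −αΔT+βΔS = −(1.1 × 10⁻⁴)(-15.1)+(8 × 10⁻⁴)(-0.05) = 1.6 × 10⁻³ → stable
  101–165 m: −αΔT+βΔS = −(1.1 × 10⁻⁴)(+15.1)+(8 × 10⁻⁴)(+0.48) = -1.3 × 10⁻³ → UNSTABLE
  165–226 m: −αΔT+βΔS = −(1.1 × 10⁻⁴)(-10.0)+(8 × 10⁻⁴)(-0.64) = 5.9 × 10⁻⁴ → stable
  226–259 m: −αΔT+βΔS = −(1.1 × 10⁻⁴)(-4.4)+(8 × 10⁻⁴)(+0.90) = 1.2 × 10⁻³ → stable
The 101–165 m interval has Δρ < 0: lighter water underlies denser water.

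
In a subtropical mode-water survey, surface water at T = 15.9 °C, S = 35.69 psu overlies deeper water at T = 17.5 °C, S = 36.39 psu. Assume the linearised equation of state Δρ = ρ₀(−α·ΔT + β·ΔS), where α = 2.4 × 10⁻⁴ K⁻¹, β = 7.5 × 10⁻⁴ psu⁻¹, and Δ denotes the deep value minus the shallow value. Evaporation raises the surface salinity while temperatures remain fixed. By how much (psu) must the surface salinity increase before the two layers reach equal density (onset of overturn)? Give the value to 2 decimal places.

Neutral buoyancy requires −α(T_deep − T_surf) + β(S_deep − S_surf′) = 0.
S_surf′ = S_deep − (α/β)·ΔT = 36.39 − (2.4 × 10⁻⁴/7.5 × 10⁻⁴)·(+1.6) = 35.8780 psu.
Increase required: 35.8780 − 35.69 = 0.1880 psu.

0.19 psu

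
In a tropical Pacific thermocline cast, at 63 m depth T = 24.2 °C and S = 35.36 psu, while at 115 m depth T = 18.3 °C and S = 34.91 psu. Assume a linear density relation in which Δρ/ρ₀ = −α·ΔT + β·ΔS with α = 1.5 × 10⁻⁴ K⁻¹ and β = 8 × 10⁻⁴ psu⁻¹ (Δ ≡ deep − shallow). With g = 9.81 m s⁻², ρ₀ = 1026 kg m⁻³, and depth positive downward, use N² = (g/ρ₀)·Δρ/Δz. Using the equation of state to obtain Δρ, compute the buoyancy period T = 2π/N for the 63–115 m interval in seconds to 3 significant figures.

631 s

ΔT = -5.9 K, ΔS = -0.45 psu (deep − shallow).
Δρ/ρ₀ = −αΔT + βΔS = 8.85 × 10⁻⁴ − 3.60 × 10⁻⁴ = 5.25 × 10⁻⁴, so Δρ ≈ 0.5386 kg m⁻³.
N² = (g/ρ₀)·Δρ/Δz = g·(Δρ/ρ₀)/Δz = 9.81 × 5.25 × 10⁻⁴ / 52 = 9.9043 × 10⁻⁵ s⁻².
N = √(9.9043 × 10⁻⁵) = 9.9520 × 10⁻³ rad s⁻¹ → T = 2π/N = 631.35 s ≈ 631 s.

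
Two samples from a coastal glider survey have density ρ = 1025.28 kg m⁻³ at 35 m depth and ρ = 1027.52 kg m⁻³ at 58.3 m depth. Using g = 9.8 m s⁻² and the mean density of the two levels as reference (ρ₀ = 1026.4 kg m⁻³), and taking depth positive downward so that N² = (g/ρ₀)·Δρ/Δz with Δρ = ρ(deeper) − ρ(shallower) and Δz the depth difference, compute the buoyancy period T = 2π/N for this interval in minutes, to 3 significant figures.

Δρ = 1027.52 − 1025.28 = 2.24 kg m⁻³ over Δz = 58.3 − 35 = 23.3 m.
N² = (9.8/1026.4) × (2.24/23.3) = 9.1791 × 10⁻⁴ s⁻².
N = √(9.1791 × 10⁻⁴) = 0.030297 rad s⁻¹, so T = 2π/N = 207.39 s = 3.4565 min ≈ 3.46 min.
Since Δρ > 0 the layer is stably stratified.

3.46 min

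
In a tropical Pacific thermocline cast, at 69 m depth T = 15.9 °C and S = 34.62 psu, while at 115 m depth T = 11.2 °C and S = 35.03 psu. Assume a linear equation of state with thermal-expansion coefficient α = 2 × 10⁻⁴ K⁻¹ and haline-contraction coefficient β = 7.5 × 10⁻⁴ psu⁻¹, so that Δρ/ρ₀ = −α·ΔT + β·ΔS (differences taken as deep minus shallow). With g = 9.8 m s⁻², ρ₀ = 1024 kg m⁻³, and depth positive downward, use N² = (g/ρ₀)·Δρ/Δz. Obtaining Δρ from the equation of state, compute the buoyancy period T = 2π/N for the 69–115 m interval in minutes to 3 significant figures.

ΔT = -4.7 K, ΔS = +0.41 psu (deep − shallow).
Δρ/ρ₀ = −αΔT + βΔS = 9.40 × 10⁻⁴ + 3.075 × 10⁻⁴ = 1.2475 × 10⁻³, so Δρ ≈ 1.277 kg m⁻³.
N² = (g/ρ₀)·Δρ/Δz = g·(Δρ/ρ₀)/Δz = 9.8 × 1.2475 × 10⁻³ / 46 = 2.6577 × 10⁻⁴ s⁻².
N = √(2.6577 × 10⁻⁴) = 0.016302 rad s⁻¹ → T = 2π/N = 385.42 s = 6.4237 min ≈ 6.42 min.

6.42 min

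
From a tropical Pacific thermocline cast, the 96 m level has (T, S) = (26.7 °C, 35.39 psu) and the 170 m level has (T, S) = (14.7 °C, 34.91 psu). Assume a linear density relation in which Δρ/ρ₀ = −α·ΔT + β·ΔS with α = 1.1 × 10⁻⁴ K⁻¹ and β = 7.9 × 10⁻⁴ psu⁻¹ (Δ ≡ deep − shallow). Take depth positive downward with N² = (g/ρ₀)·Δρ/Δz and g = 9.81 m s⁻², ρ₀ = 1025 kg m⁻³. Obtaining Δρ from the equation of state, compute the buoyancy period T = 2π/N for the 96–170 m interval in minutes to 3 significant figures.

ΔT = -12.0 K, ΔS = -0.48 psu (deep − shallow).
Δρ/ρ₀ = −αΔT + βΔS = 1.32 × 10⁻³ − 3.792 × 10⁻⁴ = 9.408 × 10⁻⁴, so Δρ ≈ 0.9643 kg m⁻³.
N² = (g/ρ₀)·Δρ/Δz = g·(Δρ/ρ₀)/Δz = 9.81 × 9.408 × 10⁻⁴ / 74 = 1.2472 × 10⁻⁴ s⁻².
N = √(1.2472 × 10⁻⁴) = 0.011168 rad s⁻¹ → T = 2π/N = 562.61 s = 9.3768 min ≈ 9.38 min.

9.38 min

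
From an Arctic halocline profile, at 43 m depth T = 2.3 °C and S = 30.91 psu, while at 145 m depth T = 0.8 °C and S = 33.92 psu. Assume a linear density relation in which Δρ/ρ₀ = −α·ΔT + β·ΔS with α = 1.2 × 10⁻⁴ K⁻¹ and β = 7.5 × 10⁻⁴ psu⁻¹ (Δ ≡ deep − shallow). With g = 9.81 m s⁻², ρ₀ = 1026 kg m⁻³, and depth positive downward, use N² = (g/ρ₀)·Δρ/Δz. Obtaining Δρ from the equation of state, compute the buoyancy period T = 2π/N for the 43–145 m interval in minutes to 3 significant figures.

ΔT = -1.5 K, ΔS = +3.01 psu (deep − shallow).
Δρ/ρ₀ = −αΔT + βΔS = 1.80 × 10⁻⁴ + 2.2575 × 10⁻³ = 2.4375 × 10⁻³, so Δρ ≈ 2.501 kg m⁻³.
N² = (g/ρ₀)·Δρ/Δz = g·(Δρ/ρ₀)/Δz = 9.81 × 2.4375 × 10⁻³ / 102 = 2.3443 × 10⁻⁴ s⁻².
N = √(2.3443 × 10⁻⁴) = 0.015311 rad s⁻¹ → T = 2π/N = 410.37 s = 6.8395 min ≈ 6.84 min.

6.84 min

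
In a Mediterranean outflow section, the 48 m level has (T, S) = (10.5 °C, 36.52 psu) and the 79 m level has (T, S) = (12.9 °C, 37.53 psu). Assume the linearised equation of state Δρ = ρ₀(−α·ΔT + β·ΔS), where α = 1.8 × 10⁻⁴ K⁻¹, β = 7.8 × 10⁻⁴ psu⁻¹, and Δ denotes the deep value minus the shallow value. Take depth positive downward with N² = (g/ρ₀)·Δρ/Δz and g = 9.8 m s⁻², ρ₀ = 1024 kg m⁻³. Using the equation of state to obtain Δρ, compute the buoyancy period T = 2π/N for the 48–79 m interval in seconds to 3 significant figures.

ΔT = +2.4 K, ΔS = +1.01 psu (deep − shallow).
Δρ/ρ₀ = −αΔT + βΔS = -4.32 × 10⁻⁴ + 7.878 × 10⁻⁴ = 3.558 × 10⁻⁴, so Δρ ≈ 0.3643 kg m⁻³.
N² = (g/ρ₀)·Δρ/Δz = g·(Δρ/ρ₀)/Δz = 9.8 × 3.558 × 10⁻⁴ / 31 = 1.1248 × 10⁻⁴ s⁻².
N = √(1.1248 × 10⁻⁴) = 0.010606 rad s⁻¹ → T = 2π/N = 592.42 s ≈ 592 s.

592 s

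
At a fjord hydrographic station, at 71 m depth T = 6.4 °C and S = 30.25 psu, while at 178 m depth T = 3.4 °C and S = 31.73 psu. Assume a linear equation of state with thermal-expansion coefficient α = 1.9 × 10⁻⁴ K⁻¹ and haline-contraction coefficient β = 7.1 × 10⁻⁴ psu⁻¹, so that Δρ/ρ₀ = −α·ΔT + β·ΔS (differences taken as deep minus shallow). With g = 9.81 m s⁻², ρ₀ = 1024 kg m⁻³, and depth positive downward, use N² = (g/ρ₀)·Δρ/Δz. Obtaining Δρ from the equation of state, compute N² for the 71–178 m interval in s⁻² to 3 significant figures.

1.49 × 10⁻⁴ s⁻²

ΔT = -3.0 K, ΔS = +1.48 psu (deep − shallow).
Δρ/ρ₀ = −αΔT + βΔS = 5.70 × 10⁻⁴ + 1.0508 × 10⁻³ = 1.6208 × 10⁻³, so Δρ ≈ 1.660 kg m⁻³.
N² = (g/ρ₀)·Δρ/Δz = g·(Δρ/ρ₀)/Δz = 9.81 × 1.6208 × 10⁻³ / 107 = 1.4860 × 10⁻⁴ s⁻² ≈ 1.49 × 10⁻⁴ s⁻².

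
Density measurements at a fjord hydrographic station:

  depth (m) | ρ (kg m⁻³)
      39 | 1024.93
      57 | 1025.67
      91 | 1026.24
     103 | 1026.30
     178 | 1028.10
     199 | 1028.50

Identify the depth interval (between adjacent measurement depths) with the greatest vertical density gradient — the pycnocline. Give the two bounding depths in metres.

Compute the density gradient over each adjacent pair:
  39–57 m: Δρ/Δz = 0.74/18 = 0.041 kg m⁻⁴
  57–91 m: Δρ/Δz = 0.57/34 = 0.017 kg m⁻⁴
  91–103 m: Δρ/Δz = 0.06/12 = 5.0 × 10⁻³ kg m⁻⁴
  103–178 m: Δρ/Δz = 1.80/75 = 0.024 kg m⁻⁴
  178–199 m: Δρ/Δz = 0.40/21 = 0.019 kg m⁻⁴
The largest gradient is in the 39–57 m interval — the pycnocline.

39–57 m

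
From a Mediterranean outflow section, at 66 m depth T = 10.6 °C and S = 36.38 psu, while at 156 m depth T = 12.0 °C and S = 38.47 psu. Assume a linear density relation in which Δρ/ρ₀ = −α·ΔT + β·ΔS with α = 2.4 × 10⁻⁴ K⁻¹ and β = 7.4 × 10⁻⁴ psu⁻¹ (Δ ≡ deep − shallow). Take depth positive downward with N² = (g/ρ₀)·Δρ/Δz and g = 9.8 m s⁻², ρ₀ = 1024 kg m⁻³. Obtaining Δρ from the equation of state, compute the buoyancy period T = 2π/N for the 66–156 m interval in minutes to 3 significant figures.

9.12 min

ΔT = +1.4 K, ΔS = +2.09 psu (deep − shallow).
Δρ/ρ₀ = −αΔT + βΔS = -3.36 × 10⁻⁴ + 1.5466 × 10⁻³ = 1.2106 × 10⁻³, so Δρ ≈ 1.240 kg m⁻³.
N² = (g/ρ₀)·Δρ/Δz = g·(Δρ/ρ₀)/Δz = 9.8 × 1.2106 × 10⁻³ / 90 = 1.3182 × 10⁻⁴ s⁻².
N = √(1.3182 × 10⁻⁴) = 0.011481 rad s⁻¹ → T = 2π/N = 547.27 s = 9.1212 min ≈ 9.12 min.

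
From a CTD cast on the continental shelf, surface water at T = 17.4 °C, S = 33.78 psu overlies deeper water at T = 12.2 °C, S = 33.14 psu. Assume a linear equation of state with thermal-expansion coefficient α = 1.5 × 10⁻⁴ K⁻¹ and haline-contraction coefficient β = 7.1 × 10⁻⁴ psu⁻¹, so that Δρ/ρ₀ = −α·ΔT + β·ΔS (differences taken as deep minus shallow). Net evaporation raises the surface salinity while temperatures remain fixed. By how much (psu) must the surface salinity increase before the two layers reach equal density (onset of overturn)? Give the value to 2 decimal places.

0.46 psu

Neutral buoyancy requires −α(T_deep − T_surf) + β(S_deep − S_surf′) = 0.
S_surf′ = S_deep − (α/β)·ΔT = 33.14 − (1.5 × 10⁻⁴/7.1 × 10⁻⁴)·(-5.2) = 34.2386 psu.
Increase required: 34.2386 − 33.78 = 0.4586 psu.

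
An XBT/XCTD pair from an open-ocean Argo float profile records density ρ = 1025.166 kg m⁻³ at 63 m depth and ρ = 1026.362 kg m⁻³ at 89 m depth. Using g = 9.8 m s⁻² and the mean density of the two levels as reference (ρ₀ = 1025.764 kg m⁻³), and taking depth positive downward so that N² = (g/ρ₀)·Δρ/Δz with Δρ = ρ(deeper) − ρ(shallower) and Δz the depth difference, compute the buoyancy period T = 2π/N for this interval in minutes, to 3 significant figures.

Δρ = 1026.362 − 1025.166 = 1.196 kg m⁻³ over Δz = 89 − 63 = 26 m.
N² = (9.8/1025.764) × (1.196/26) = 4.3948 × 10⁻⁴ s⁻².
N = √(4.3948 × 10⁻⁴) = 0.020964 rad s⁻¹, so T = 2π/N = 299.71 s = 4.9952 min ≈ 5.00 min.

5.00 min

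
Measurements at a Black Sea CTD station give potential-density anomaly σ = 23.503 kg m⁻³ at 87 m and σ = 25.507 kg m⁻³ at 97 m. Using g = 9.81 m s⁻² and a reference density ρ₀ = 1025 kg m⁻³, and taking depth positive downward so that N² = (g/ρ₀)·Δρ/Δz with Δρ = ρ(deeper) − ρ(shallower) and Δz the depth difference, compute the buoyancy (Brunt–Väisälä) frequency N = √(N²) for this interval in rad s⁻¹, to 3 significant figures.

0.0438 rad s⁻¹

Δρ = 1025.507 − 1023.503 = 2.004 kg m⁻³ over Δz = 97 − 87 = 10 m.
N² = (9.81/1025) × (2.004/10) = 1.9180 × 10⁻³ s⁻².
N = √(1.9180 × 10⁻³) = 0.043795 rad s⁻¹ ≈ 0.0438 rad s⁻¹.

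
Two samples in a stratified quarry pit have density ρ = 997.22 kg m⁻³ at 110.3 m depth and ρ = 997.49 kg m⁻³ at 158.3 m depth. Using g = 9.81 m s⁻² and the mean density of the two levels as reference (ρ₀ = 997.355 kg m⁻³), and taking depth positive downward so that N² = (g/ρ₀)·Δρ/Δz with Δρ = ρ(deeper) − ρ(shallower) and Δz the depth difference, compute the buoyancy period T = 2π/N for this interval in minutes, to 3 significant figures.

Δρ = 997.49 − 997.22 = 0.27 kg m⁻³ over Δz = 158.3 − 110.3 = 48 m.
N² = (9.81/997.355) × (0.27/48) = 5.5328 × 10⁻⁵ s⁻².
N = √(5.5328 × 10⁻⁵) = 7.4383 × 10⁻³ rad s⁻¹, so T = 2π/N = 844.71 s = 14.079 min ≈ 14.1 min.
N² > 0, so the interval is statically stable.

14.1 min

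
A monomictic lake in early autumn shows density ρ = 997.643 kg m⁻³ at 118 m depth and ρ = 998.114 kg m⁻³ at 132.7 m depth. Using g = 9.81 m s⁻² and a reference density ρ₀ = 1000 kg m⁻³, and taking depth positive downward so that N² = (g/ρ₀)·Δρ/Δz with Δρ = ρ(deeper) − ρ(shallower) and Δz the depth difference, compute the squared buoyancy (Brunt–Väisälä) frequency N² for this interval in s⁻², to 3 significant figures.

Δρ = 998.114 − 997.643 = 0.471 kg m⁻³ over Δz = 132.7 − 118 = 14.7 m.
N² = (9.81/1000) × (0.471/14.7) = 3.1432 × 10⁻⁴ s⁻² ≈ 3.14 × 10⁻⁴ s⁻².

3.14 × 10⁻⁴ s⁻²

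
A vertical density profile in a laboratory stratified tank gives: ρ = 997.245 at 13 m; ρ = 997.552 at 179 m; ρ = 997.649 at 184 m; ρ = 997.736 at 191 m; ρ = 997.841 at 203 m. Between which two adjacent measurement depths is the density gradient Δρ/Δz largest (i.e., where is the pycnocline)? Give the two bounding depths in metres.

179–184 m

Compute the density gradient over each adjacent pair:
  13–179 m: Δρ/Δz = 0.307/166 = 1.8 × 10⁻³ kg m⁻⁴
  179–184 m: Δρ/Δz = 0.097/5 = 0.019 kg m⁻⁴
  184–191 m: Δρ/Δz = 0.087/7 = 0.012 kg m⁻⁴
  191–203 m: Δρ/Δz = 0.105/12 = 8.7 × 10⁻³ kg m⁻⁴
The largest gradient is in the 179–184 m interval — the pycnocline.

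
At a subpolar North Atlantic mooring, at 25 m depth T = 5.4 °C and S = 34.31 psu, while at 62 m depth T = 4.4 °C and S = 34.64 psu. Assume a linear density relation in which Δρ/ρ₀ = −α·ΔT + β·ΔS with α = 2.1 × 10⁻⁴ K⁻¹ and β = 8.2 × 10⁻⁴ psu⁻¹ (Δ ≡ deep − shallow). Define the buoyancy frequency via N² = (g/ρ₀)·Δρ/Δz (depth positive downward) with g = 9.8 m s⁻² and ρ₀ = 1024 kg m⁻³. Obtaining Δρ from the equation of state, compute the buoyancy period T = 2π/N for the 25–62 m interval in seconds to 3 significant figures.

ΔT = -1.0 K, ΔS = +0.33 psu (deep − shallow).
Δρ/ρ₀ = −αΔT + βΔS = 2.10 × 10⁻⁴ + 2.706 × 10⁻⁴ = 4.806 × 10⁻⁴, so Δρ ≈ 0.4921 kg m⁻³.
N² = (g/ρ₀)·Δρ/Δz = g·(Δρ/ρ₀)/Δz = 9.8 × 4.806 × 10⁻⁴ / 37 = 1.2729 × 10⁻⁴ s⁻².
N = √(1.2729 × 10⁻⁴) = 0.011282 rad s⁻¹ → T = 2π/N = 556.92 s ≈ 557 s.

557 s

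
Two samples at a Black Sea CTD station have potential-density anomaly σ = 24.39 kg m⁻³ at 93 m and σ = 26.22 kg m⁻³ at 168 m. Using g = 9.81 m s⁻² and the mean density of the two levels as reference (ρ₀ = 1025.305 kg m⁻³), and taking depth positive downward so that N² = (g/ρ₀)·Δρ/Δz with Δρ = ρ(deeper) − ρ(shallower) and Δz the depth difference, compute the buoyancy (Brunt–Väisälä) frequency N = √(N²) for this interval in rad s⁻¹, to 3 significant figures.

Δρ = 1026.22 − 1024.39 = 1.83 kg m⁻³ over Δz = 168 − 93 = 75 m.
N² = (9.81/1025.305) × (1.83/75) = 2.3346 × 10⁻⁴ s⁻².
N = √(2.3346 × 10⁻⁴) = 0.015279 rad s⁻¹ ≈ 0.0153 rad s⁻¹.

0.0153 rad s⁻¹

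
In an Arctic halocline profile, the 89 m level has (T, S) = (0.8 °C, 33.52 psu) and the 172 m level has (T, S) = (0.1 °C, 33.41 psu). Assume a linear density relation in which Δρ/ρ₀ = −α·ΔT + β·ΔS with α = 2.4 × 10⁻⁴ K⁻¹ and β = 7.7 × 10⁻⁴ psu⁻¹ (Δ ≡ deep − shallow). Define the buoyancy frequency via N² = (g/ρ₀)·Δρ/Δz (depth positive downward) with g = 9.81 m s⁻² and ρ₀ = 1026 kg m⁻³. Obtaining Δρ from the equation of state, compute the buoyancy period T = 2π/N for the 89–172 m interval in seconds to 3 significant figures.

2.00 × 10³ s

ΔT = -0.7 K, ΔS = -0.11 psu (deep − shallow).
Δρ/ρ₀ = −αΔT + βΔS = 1.68 × 10⁻⁴ − 8.47 × 10⁻⁵ = 8.33 × 10⁻⁵, so Δρ ≈ 0.08547 kg m⁻³.
N² = (g/ρ₀)·Δρ/Δz = g·(Δρ/ρ₀)/Δz = 9.81 × 8.33 × 10⁻⁵ / 83 = 9.8455 × 10⁻⁶ s⁻².
N = √(9.8455 × 10⁻⁶) = 3.1378 × 10⁻³ rad s⁻¹ → T = 2π/N = 2.0024 × 10³ s ≈ 2.00 × 10³ s.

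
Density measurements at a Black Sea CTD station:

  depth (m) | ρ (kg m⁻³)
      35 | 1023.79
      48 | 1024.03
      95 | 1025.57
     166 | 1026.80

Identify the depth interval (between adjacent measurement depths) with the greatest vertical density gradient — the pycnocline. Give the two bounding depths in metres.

Compute the density gradient over each adjacent pair:
  35–48 m: Δρ/Δz = 0.24/13 = 0.018 kg m⁻⁴
  48–95 m: Δρ/Δz = 1.54/47 = 0.033 kg m⁻⁴
  95–166 m: Δρ/Δz = 1.23/71 = 0.017 kg m⁻⁴
The largest gradient is in the 48–95 m interval — the pycnocline.

48–95 m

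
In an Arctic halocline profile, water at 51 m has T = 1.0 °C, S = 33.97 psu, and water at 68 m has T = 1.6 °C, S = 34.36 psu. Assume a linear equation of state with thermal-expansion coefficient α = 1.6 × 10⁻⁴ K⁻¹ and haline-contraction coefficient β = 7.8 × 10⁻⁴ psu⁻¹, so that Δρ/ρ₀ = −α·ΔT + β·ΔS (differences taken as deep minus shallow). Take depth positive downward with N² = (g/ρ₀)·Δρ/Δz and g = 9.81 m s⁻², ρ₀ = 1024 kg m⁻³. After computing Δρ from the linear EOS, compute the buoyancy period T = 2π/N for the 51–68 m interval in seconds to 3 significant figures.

573 s

ΔT = +0.6 K, ΔS = +0.39 psu (deep − shallow).
Δρ/ρ₀ = −αΔT + βΔS = -9.60 × 10⁻⁵ + 3.042 × 10⁻⁴ = 2.082 × 10⁻⁴, so Δρ ≈ 0.2132 kg m⁻³.
N² = (g/ρ₀)·Δρ/Δz = g·(Δρ/ρ₀)/Δz = 9.81 × 2.082 × 10⁻⁴ / 17 = 1.2014 × 10⁻⁴ s⁻².
N = √(1.2014 × 10⁻⁴) = 0.010961 rad s⁻¹ → T = 2π/N = 573.23 s ≈ 573 s.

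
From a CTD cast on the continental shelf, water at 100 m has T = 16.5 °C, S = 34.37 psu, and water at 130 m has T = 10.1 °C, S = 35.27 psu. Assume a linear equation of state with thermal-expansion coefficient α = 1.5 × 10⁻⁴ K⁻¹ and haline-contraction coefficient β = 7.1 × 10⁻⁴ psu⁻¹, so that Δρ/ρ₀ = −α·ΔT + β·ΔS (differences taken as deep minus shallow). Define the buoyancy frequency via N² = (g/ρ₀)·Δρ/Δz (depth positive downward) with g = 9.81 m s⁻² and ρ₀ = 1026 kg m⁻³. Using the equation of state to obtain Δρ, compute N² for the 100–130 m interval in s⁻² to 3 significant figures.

ΔT = -6.4 K, ΔS = +0.90 psu (deep − shallow).
Δρ/ρ₀ = −αΔT + βΔS = 9.60 × 10⁻⁴ + 6.39 × 10⁻⁴ = 1.599 × 10⁻³, so Δρ ≈ 1.641 kg m⁻³.
N² = (g/ρ₀)·Δρ/Δz = g·(Δρ/ρ₀)/Δz = 9.81 × 1.599 × 10⁻³ / 30 = 5.2287 × 10⁻⁴ s⁻² ≈ 5.23 × 10⁻⁴ s⁻².

5.23 × 10⁻⁴ s⁻²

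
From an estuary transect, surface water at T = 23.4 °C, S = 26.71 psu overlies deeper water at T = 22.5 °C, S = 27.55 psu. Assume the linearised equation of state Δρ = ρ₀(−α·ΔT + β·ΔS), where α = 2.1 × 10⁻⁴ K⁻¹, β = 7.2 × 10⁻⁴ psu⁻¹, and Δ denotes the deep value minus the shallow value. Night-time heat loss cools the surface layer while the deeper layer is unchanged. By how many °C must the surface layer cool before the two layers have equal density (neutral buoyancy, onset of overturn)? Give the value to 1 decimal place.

Neutral buoyancy requires Δρ = 0, i.e. −α(T_deep − T_surf′) + β(S_deep − S_surf) = 0.
T_surf′ = T_deep − (β/α)·ΔS = 22.5 − (7.2 × 10⁻⁴/2.1 × 10⁻⁴)·(+0.84) = 19.620 °C.
Cooling required: 23.4 − (19.620) = 3.780 °C.

3.8 °C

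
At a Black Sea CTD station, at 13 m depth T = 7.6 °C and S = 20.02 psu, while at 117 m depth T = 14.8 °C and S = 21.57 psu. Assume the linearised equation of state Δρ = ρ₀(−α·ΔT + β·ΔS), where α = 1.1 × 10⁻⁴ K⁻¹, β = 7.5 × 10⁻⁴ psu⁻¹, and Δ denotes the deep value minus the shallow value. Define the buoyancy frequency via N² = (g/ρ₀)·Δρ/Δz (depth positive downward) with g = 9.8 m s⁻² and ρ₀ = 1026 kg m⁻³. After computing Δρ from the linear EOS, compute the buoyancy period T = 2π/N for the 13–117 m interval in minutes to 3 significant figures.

17.7 min

ΔT = +7.2 K, ΔS = +1.55 psu (deep − shallow).
Δρ/ρ₀ = −αΔT + βΔS = -7.92 × 10⁻⁴ + 1.1625 × 10⁻³ = 3.705 × 10⁻⁴, so Δρ ≈ 0.3801 kg m⁻³.
N² = (g/ρ₀)·Δρ/Δz = g·(Δρ/ρ₀)/Δz = 9.8 × 3.705 × 10⁻⁴ / 104 = 3.4913 × 10⁻⁵ s⁻².
N = √(3.4913 × 10⁻⁵) = 5.9087 × 10⁻³ rad s⁻¹ → T = 2π/N = 1.0634 × 10³ s = 17.723 min ≈ 17.7 min.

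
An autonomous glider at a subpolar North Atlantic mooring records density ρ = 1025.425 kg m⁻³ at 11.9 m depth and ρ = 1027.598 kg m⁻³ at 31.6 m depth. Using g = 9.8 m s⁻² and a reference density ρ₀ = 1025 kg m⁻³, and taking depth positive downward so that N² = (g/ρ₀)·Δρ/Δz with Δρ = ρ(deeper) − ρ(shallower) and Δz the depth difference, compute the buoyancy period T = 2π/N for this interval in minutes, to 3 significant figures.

Δρ = 1027.598 − 1025.425 = 2.173 kg m⁻³ over Δz = 31.6 − 11.9 = 19.7 m.
N² = (9.8/1025) × (2.173/19.7) = 1.0546 × 10⁻³ s⁻².
N = √(1.0546 × 10⁻³) = 0.032475 rad s⁻¹, so T = 2π/N = 193.48 s = 3.2247 min ≈ 3.22 min.

3.22 min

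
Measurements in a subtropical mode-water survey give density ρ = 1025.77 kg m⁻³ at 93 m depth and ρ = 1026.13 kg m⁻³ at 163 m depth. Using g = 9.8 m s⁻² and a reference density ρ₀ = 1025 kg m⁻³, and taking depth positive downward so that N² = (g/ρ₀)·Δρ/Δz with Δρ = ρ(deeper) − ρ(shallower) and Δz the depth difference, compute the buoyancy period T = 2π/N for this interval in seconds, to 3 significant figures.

Δρ = 1026.13 − 1025.77 = 0.36 kg m⁻³ over Δz = 163 − 93 = 70 m.
N² = (9.8/1025) × (0.36/70) = 4.9171 × 10⁻⁵ s⁻².
N = √(4.9171 × 10⁻⁵) = 7.0122 × 10⁻³ rad s⁻¹, so T = 2π/N = 896.04 s ≈ 896 s.

896 s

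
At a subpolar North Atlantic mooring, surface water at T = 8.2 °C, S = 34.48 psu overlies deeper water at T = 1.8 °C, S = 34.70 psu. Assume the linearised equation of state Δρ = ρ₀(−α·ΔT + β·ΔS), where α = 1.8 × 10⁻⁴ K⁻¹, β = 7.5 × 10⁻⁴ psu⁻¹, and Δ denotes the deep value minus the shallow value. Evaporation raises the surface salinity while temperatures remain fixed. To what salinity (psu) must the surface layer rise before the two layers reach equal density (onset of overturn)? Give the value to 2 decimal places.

Neutral buoyancy requires −α(T_deep − T_surf) + β(S_deep − S_surf′) = 0.
S_surf′ = S_deep − (α/β)·ΔT = 34.70 − (1.8 × 10⁻⁴/7.5 × 10⁻⁴)·(-6.4) = 36.2360 psu.
Increase required: 36.2360 − 34.48 = 1.7560 psu.

36.24 psu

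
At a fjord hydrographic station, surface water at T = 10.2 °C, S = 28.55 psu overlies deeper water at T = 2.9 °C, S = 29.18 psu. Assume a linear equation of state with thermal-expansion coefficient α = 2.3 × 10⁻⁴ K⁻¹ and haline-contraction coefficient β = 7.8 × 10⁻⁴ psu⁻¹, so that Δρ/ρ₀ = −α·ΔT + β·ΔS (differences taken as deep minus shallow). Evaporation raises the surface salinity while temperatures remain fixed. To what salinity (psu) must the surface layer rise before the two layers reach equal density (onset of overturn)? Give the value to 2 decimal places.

Neutral buoyancy requires −α(T_deep − T_surf) + β(S_deep − S_surf′) = 0.
S_surf′ = S_deep − (α/β)·ΔT = 29.18 − (2.3 × 10⁻⁴/7.8 × 10⁻⁴)·(-7.3) = 31.3326 psu.
Increase required: 31.3326 − 28.55 = 2.7826 psu.

31.33 psu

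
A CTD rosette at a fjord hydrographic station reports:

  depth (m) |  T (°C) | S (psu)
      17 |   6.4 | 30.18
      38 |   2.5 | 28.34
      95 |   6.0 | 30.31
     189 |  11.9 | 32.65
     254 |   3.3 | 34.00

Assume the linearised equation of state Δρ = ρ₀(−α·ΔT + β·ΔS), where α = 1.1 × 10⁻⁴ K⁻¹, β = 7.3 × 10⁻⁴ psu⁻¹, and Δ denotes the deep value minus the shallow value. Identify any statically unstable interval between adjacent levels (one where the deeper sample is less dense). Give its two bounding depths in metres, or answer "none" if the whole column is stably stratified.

17–38 m

Evaluate Δρ/ρ₀ = −αΔT + βΔS across each adjacent pair:
  17–38 m: −αΔT+βΔS = −(1.1 × 10⁻⁴)(-3.9)+(7.3 × 10⁻⁴)(-1.84) = -9.1 × 10⁻⁴ → UNSTABLE
  38–95 m: −αΔT+βΔS = −(1.1 × 10⁻⁴)(+3.5)+(7.3 × 10⁻⁴)(+1.97) = 1.1 × 10⁻³ → stable
  95–189 m: −αΔT+βΔS = −(1.1 × 10⁻⁴)(+5.9)+(7.3 × 10⁻⁴)(+2.34) = 1.1 × 10⁻³ → stable
  189–254 m: −αΔT+βΔS = −(1.1 × 10⁻⁴)(-8.6)+(7.3 × 10⁻⁴)(+1.35) = 1.9 × 10⁻³ → stable
The 17–38 m interval has Δρ < 0: lighter water underlies denser water.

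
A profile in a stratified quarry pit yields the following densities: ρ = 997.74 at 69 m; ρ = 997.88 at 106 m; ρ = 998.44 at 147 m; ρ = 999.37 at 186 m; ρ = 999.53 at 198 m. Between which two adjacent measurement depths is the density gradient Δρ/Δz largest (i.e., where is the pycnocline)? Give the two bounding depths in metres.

147–186 m

Compute the density gradient over each adjacent pair:
  69–106 m: Δρ/Δz = 0.14/37 = 3.8 × 10⁻³ kg m⁻⁴
  106–147 m: Δρ/Δz = 0.56/41 = 0.014 kg m⁻⁴
  147–186 m: Δρ/Δz = 0.93/39 = 0.024 kg m⁻⁴
  186–198 m: Δρ/Δz = 0.16/12 = 0.013 kg m⁻⁴
The largest gradient is in the 147–186 m interval — the pycnocline.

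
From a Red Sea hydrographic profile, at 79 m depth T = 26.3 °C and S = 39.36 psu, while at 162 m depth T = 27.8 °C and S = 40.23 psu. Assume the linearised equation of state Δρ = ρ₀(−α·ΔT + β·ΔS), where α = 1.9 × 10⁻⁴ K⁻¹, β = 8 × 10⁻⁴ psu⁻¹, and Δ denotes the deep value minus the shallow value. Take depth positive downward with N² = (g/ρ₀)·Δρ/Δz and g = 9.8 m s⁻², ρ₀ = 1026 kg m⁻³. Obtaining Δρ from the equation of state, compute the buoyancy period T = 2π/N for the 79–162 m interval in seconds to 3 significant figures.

ΔT = +1.5 K, ΔS = +0.87 psu (deep − shallow).
Δρ/ρ₀ = −αΔT + βΔS = -2.85 × 10⁻⁴ + 6.96 × 10⁻⁴ = 4.11 × 10⁻⁴, so Δρ ≈ 0.4217 kg m⁻³.
N² = (g/ρ₀)·Δρ/Δz = g·(Δρ/ρ₀)/Δz = 9.8 × 4.11 × 10⁻⁴ / 83 = 4.8528 × 10⁻⁵ s⁻².
N = √(4.8528 × 10⁻⁵) = 6.9662 × 10⁻³ rad s⁻¹ → T = 2π/N = 901.95 s ≈ 902 s.

902 s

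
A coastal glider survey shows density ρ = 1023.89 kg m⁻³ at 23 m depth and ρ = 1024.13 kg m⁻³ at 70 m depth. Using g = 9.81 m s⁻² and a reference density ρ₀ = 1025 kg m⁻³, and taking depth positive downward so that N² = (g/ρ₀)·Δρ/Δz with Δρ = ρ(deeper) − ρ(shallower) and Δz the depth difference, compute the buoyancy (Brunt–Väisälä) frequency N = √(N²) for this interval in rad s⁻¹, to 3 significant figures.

Δρ = 1024.13 − 1023.89 = 0.24 kg m⁻³ over Δz = 70 − 23 = 47 m.
N² = (9.81/1025) × (0.24/47) = 4.8872 × 10⁻⁵ s⁻².
N = √(4.8872 × 10⁻⁵) = 6.9909 × 10⁻³ rad s⁻¹ ≈ 6.99 × 10⁻³ rad s⁻¹.

6.99 × 10⁻³ rad s⁻¹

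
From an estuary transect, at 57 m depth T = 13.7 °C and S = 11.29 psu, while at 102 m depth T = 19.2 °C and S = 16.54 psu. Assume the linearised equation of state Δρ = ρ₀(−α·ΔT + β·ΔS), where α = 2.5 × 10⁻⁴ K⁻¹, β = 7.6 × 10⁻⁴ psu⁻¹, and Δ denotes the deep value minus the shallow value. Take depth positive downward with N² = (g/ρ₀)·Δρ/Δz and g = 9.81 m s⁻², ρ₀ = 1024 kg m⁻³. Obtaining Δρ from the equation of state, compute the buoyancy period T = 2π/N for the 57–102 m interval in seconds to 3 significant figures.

263 s

ΔT = +5.5 K, ΔS = +5.25 psu (deep − shallow).
Δρ/ρ₀ = −αΔT + βΔS = -1.375 × 10⁻³ + 3.99 × 10⁻³ = 2.615 × 10⁻³, so Δρ ≈ 2.678 kg m⁻³.
N² = (g/ρ₀)·Δρ/Δz = g·(Δρ/ρ₀)/Δz = 9.81 × 2.615 × 10⁻³ / 45 = 5.7007 × 10⁻⁴ s⁻².
N = √(5.7007 × 10⁻⁴) = 0.023876 rad s⁻¹ → T = 2π/N = 263.16 s ≈ 263 s.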